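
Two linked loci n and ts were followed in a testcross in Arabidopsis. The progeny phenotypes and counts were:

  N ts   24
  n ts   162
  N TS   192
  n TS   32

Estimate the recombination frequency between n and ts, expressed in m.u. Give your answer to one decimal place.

The two most frequent classes, N TS (192) and n ts (162), are the parental types, so the F1 was N TS / n ts.
The recombinant classes are N ts and n TS: 24 + 32 = 56.
Recombination frequency = 56/410 = 0.1366 ≈ 13.7%, i.e. 13.7 m.u.

13.7 m.u.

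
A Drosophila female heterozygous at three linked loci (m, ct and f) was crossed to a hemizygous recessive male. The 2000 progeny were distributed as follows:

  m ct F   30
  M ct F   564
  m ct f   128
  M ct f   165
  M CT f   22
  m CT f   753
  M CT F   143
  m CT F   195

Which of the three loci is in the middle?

The two most frequent reciprocal classes, m CT f and M ct F, are the parental types, so the F1 was m CT f / M ct F.
The two rarest classes, M CT f and m ct F, are the double crossovers. Comparing them with the parentals, only the m allele has switched, so m is the middle locus and the order is ct – m – f.

m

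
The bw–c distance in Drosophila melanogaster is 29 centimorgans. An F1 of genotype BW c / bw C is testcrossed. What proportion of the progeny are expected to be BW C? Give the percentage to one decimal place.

A map distance of 29 centimorgans corresponds to a recombination frequency of 0.290.
The F1 is BW c / bw C, so BW C is a recombinant gamete class with expected frequency r/2 = 0.290/2 = 0.1450.
That is 0.1450 = 14.5% of the progeny.

14.5%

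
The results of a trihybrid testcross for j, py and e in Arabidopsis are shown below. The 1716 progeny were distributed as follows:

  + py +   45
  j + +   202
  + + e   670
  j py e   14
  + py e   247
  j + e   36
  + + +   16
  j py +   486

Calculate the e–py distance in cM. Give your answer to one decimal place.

The two most frequent reciprocal classes, j py + and + + e, are the parental types, so the F1 was j py + / + + e.
The two rarest classes, j py e and + + +, are the double crossovers. Comparing them with the parentals, only the e allele has switched, so e is the middle locus and the order is j – e – py.
Crossovers in the e–py interval produce the single-crossover classes j + + and + py e (202 + 247 = 449) plus the double crossovers (30).
RF(e–py) = (449 + 30) / 1716 = 479/1716 = 0.2791 → 27.9 cM.

27.9 cM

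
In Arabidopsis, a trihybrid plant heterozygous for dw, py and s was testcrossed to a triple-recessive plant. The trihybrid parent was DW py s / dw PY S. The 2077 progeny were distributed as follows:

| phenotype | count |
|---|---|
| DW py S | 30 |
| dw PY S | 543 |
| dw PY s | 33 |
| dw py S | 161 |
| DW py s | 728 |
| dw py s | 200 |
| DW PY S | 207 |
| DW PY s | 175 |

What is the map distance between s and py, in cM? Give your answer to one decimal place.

19.2 cM

The two rarest classes, DW py S and dw PY s, are the double crossovers. Comparing them with the parentals, only the s allele has switched, so s is the middle locus and the order is py – s – dw.
Crossovers in the py–s interval produce the single-crossover classes DW PY s and dw py S (175 + 161 = 336) plus the double crossovers (63).
RF(py–s) = (336 + 63) / 2077 = 399/2077 = 0.1921 → 19.2 cM.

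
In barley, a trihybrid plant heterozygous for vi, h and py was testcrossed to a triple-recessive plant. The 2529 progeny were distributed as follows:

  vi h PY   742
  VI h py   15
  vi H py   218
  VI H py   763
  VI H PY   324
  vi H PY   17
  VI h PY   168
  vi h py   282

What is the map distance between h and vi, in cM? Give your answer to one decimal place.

The two most frequent reciprocal classes, VI H py and vi h PY, are the parental types, so the F1 was VI H py / vi h PY.
The two rarest classes, VI h py and vi H PY, are the double crossovers. Comparing them with the parentals, only the h allele has switched, so h is the middle locus and the order is vi – h – py.
Crossovers in the vi–h interval produce the single-crossover classes vi H py and VI h PY (218 + 168 = 386) plus the double crossovers (32).
RF(vi–h) = (386 + 32) / 2529 = 418/2529 = 0.1653 → 16.5 cM.

16.5 cM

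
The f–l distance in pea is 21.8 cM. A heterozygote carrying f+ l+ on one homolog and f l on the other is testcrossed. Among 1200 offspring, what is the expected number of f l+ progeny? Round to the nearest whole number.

A map distance of 21.8 cM corresponds to a recombination frequency of 0.218.
The F1 is f+ l+ / f l, so f l+ is a recombinant gamete class with expected frequency r/2 = 0.218/2 = 0.1090.
Expected number = 0.1090 × 1200 = 130.80 ≈ 131.

131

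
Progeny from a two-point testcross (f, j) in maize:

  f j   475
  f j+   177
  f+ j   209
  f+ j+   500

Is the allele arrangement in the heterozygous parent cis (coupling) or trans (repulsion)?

The two most frequent classes are f+ j+ (500) and f j (475); these are the parental (non-recombinant) types.
So the F1 carried f+ j+ on one chromosome and f j on the other — the recessive alleles are on the same chromosome (cis / coupling).

cis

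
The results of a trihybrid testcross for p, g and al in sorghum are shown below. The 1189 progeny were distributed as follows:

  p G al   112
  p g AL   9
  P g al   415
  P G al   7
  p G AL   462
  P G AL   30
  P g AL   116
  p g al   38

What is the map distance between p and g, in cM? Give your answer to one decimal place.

7.1 cM

The two most frequent reciprocal classes, P g al and p G AL, are the parental types, so the F1 was P g al / p G AL.
The two rarest classes, P G al and p g AL, are the double crossovers. Comparing them with the parentals, only the g allele has switched, so g is the middle locus and the order is p – g – al.
Crossovers in the p–g interval produce the single-crossover classes p g al and P G AL (38 + 30 = 68) plus the double crossovers (16).
RF(p–g) = (68 + 16) / 1189 = 84/1189 = 0.0706 → 7.1 cM.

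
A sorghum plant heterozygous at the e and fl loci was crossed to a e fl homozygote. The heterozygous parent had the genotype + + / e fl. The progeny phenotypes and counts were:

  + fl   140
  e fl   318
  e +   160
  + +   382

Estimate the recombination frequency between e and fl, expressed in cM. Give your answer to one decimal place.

30.0 cM

The recombinant classes are + fl and e +: 140 + 160 = 300.
Recombination frequency = 300/1000 = 0.3000 ≈ 30.0%, i.e. 30.0 cM.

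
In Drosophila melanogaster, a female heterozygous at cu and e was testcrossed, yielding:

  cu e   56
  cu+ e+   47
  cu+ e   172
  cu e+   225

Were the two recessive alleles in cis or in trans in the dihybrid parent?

trans

The two most frequent classes are cu+ e (172) and cu e+ (225); these are the parental (non-recombinant) types.
So the F1 carried cu+ e on one chromosome and cu e+ on the other — the recessive alleles are on opposite chromosomes (trans / repulsion).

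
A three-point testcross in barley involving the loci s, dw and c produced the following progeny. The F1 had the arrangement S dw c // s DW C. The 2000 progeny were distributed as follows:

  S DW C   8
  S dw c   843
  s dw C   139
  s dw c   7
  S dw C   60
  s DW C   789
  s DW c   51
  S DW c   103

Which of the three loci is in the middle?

The two rarest classes, s dw c and S DW C, are the double crossovers. Comparing them with the parentals, only the s allele has switched, so s is the middle locus and the order is dw – s – c.

s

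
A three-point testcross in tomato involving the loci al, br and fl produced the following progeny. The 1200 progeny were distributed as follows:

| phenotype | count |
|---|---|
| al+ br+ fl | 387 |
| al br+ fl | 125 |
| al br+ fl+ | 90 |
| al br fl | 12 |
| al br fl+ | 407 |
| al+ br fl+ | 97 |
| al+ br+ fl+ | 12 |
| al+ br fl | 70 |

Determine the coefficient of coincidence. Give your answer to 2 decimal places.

The two most frequent reciprocal classes, al+ br+ fl and al br fl+, are the parental types, so the F1 was al+ br+ fl / al br fl+.
The two rarest classes, al+ br+ fl+ and al br fl, are the double crossovers. Comparing them with the parentals, only the fl allele has switched, so fl is the middle locus and the order is br – fl – al.
br–fl: (160 + 24)/1200 = 0.1533; fl–al: (222 + 24)/1200 = 0.2050.
Expected DCO frequency = 0.1533 × 0.2050 ≈ 0.03143; observed = 24/1200 ≈ 0.02000.
Coefficient of coincidence = 0.02000/0.03143 ≈ 0.64.

0.64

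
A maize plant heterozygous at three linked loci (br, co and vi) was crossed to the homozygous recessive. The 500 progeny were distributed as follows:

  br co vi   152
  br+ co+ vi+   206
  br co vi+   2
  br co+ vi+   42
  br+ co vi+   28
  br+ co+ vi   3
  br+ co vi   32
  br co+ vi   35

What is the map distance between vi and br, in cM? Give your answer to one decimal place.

15.8 cM

The two most frequent reciprocal classes, br co vi and br+ co+ vi+, are the parental types, so the F1 was br co vi / br+ co+ vi+.
The two rarest classes, br co vi+ and br+ co+ vi, are the double crossovers. Comparing them with the parentals, only the vi allele has switched, so vi is the middle locus and the order is br – vi – co.
Crossovers in the br–vi interval produce the single-crossover classes br+ co vi and br co+ vi+ (32 + 42 = 74) plus the double crossovers (5).
RF(br–vi) = (74 + 5) / 500 = 79/500 = 0.1580 → 15.8 cM.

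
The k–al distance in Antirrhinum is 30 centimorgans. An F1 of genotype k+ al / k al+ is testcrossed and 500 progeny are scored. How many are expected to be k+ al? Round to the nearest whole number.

175

A map distance of 30 centimorgans corresponds to a recombination frequency of 0.300.
The F1 is k+ al / k al+, so k+ al is a parental gamete class with expected frequency (1 − r)/2 = 0.700/2 = 0.3500.
Expected number = 0.3500 × 500 = 175.00 ≈ 175.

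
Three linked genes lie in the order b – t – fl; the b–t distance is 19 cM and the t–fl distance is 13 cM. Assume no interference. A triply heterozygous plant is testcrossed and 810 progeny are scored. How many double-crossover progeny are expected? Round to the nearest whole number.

Map distances give recombination frequencies of 0.190 and 0.130 for the two intervals.
With no interference, expected double-crossover frequency = 0.190 × 0.130 = 0.02470.
Expected number = 0.02470 × 810 = 20.01 ≈ 20.

20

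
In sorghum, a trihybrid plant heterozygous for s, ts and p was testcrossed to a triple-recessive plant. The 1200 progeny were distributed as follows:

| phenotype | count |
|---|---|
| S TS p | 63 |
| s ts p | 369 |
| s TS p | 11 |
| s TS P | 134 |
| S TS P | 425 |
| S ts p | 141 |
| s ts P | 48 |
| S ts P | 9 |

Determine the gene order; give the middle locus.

ts

The two most frequent reciprocal classes, S TS P and s ts p, are the parental types, so the F1 was S TS P / s ts p.
The two rarest classes, S ts P and s TS p, are the double crossovers. Comparing them with the parentals, only the ts allele has switched, so ts is the middle locus and the order is s – ts – p.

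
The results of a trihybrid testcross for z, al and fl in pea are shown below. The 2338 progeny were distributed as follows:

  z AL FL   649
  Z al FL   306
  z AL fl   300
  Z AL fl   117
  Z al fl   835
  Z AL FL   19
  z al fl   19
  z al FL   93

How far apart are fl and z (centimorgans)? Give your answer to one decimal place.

27.5 centimorgans

The two most frequent reciprocal classes, Z al fl and z AL FL, are the parental types, so the F1 was Z al fl / z AL FL.
The two rarest classes, z al fl and Z AL FL, are the double crossovers. Comparing them with the parentals, only the z allele has switched, so z is the middle locus and the order is al – z – fl.
Crossovers in the z–fl interval produce the single-crossover classes Z al FL and z AL fl (306 + 300 = 606) plus the double crossovers (38).
RF(z–fl) = (606 + 38) / 2338 = 644/2338 = 0.2754 → 27.5 centimorgans.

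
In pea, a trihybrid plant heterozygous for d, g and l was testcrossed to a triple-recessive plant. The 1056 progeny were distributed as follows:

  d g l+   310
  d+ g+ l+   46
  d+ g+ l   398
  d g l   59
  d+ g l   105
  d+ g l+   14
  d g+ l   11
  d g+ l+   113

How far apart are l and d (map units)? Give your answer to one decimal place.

12.3 map units

The two most frequent reciprocal classes, d+ g+ l and d g l+, are the parental types, so the F1 was d+ g+ l / d g l+.
The two rarest classes, d g+ l and d+ g l+, are the double crossovers. Comparing them with the parentals, only the d allele has switched, so d is the middle locus and the order is g – d – l.
Crossovers in the d–l interval produce the single-crossover classes d+ g+ l+ and d g l (46 + 59 = 105) plus the double crossovers (25).
RF(d–l) = (105 + 25) / 1056 = 130/1056 = 0.1231 → 12.3 map units.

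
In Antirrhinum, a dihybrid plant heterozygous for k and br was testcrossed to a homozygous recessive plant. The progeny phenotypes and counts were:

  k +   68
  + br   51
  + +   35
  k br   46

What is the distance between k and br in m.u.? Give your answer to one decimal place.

The two most frequent classes, + br (51) and k + (68), are the parental types, so the F1 was + br / k +.
The recombinant classes are + + and k br: 35 + 46 = 81.
Recombination frequency = 81/200 = 0.4050 ≈ 40.5%, i.e. 40.5 m.u.

40.5 m.u.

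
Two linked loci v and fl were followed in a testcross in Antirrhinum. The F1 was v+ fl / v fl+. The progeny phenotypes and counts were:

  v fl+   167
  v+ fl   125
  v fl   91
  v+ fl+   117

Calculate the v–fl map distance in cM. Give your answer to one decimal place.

41.6 cM

The recombinant classes are v+ fl+ and v fl: 117 + 91 = 208.
Recombination frequency = 208/500 = 0.4160 ≈ 41.6%, i.e. 41.6 cM.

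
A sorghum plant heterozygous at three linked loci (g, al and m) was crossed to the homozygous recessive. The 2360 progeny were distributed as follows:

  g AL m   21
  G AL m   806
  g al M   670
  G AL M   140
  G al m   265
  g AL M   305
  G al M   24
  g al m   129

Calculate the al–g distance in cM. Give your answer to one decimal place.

26.1 cM

The two most frequent reciprocal classes, G AL m and g al M, are the parental types, so the F1 was G AL m / g al M.
The two rarest classes, g AL m and G al M, are the double crossovers. Comparing them with the parentals, only the g allele has switched, so g is the middle locus and the order is m – g – al.
Crossovers in the g–al interval produce the single-crossover classes G al m and g AL M (265 + 305 = 570) plus the double crossovers (45).
RF(g–al) = (570 + 45) / 2360 = 615/2360 = 0.2606 → 26.1 cM.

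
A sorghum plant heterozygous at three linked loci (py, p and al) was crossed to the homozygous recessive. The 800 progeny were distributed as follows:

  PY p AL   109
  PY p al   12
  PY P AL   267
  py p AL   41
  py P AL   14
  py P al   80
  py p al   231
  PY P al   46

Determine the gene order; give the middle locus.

py

The two most frequent reciprocal classes, py p al and PY P AL, are the parental types, so the F1 was py p al / PY P AL.
The two rarest classes, PY p al and py P AL, are the double crossovers. Comparing them with the parentals, only the py allele has switched, so py is the middle locus and the order is p – py – al.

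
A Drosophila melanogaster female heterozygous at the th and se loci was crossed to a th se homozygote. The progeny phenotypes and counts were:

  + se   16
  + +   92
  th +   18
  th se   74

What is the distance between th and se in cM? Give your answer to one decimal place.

The two most frequent classes, + + (92) and th se (74), are the parental types, so the F1 was + + / th se.
The recombinant classes are + se and th +: 16 + 18 = 34.
Recombination frequency = 34/200 = 0.1700 ≈ 17.0%, i.e. 17.0 cM.

17.0 cM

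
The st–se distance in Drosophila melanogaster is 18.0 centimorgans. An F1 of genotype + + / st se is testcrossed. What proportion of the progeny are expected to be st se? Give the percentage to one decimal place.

41.0%

A map distance of 18.0 centimorgans corresponds to a recombination frequency of 0.180.
The F1 is + + / st se, so st se is a parental gamete class with expected frequency (1 − r)/2 = 0.820/2 = 0.4100.
That is 0.4100 = 41.0% of the progeny.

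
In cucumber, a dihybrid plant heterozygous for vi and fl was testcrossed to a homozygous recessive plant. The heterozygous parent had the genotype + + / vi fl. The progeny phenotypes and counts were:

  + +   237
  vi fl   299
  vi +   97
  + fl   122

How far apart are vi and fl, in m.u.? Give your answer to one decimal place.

The recombinant classes are + fl and vi +: 122 + 97 = 219.
Recombination frequency = 219/755 = 0.2901 ≈ 29.0%, i.e. 29.0 m.u.

29.0 m.u.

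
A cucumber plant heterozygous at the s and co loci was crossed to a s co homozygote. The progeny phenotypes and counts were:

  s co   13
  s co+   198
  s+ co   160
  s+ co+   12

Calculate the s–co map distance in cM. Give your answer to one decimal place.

6.5 cM

The two most frequent classes, s+ co (160) and s co+ (198), are the parental types, so the F1 was s+ co / s co+.
The recombinant classes are s+ co+ and s co: 12 + 13 = 25.
Recombination frequency = 25/383 = 0.0653 ≈ 6.5%, i.e. 6.5 cM.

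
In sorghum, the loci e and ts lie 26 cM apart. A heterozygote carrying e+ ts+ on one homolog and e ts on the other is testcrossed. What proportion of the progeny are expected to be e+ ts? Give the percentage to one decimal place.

A map distance of 26 cM corresponds to a recombination frequency of 0.260.
The F1 is e+ ts+ / e ts, so e+ ts is a recombinant gamete class with expected frequency r/2 = 0.260/2 = 0.1300.
That is 0.1300 = 13.0% of the progeny.

13.0%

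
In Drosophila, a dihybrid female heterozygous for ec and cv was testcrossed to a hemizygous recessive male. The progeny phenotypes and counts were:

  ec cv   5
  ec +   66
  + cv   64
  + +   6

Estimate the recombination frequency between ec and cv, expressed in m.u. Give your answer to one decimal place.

7.8 m.u.

The two most frequent classes, + cv (64) and ec + (66), are the parental types, so the F1 was + cv / ec +.
The recombinant classes are + + and ec cv: 6 + 5 = 11.
Recombination frequency = 11/141 = 0.0780 ≈ 7.8%, i.e. 7.8 m.u.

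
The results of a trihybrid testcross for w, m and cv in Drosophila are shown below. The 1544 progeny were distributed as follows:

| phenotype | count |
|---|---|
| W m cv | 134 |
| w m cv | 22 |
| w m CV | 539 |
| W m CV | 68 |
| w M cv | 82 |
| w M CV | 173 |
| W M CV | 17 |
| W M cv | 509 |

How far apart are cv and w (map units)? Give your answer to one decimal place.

12.2 map units

The two most frequent reciprocal classes, w m CV and W M cv, are the parental types, so the F1 was w m CV / W M cv.
The two rarest classes, w m cv and W M CV, are the double crossovers. Comparing them with the parentals, only the cv allele has switched, so cv is the middle locus and the order is w – cv – m.
Crossovers in the w–cv interval produce the single-crossover classes W m CV and w M cv (68 + 82 = 150) plus the double crossovers (39).
RF(w–cv) = (150 + 39) / 1544 = 189/1544 = 0.1224 → 12.2 map units.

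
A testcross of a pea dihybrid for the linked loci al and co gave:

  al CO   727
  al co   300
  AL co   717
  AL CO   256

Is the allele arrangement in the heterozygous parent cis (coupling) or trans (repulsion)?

The two most frequent classes are AL co (717) and al CO (727); these are the parental (non-recombinant) types.
So the F1 carried AL co on one chromosome and al CO on the other — the recessive alleles are on opposite chromosomes (trans / repulsion).

trans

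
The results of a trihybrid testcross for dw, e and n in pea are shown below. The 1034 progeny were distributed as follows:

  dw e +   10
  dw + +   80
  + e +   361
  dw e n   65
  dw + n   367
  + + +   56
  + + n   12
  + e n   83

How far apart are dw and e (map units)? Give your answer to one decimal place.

13.8 map units

The two most frequent reciprocal classes, dw + n and + e +, are the parental types, so the F1 was dw + n / + e +.
The two rarest classes, + + n and dw e +, are the double crossovers. Comparing them with the parentals, only the dw allele has switched, so dw is the middle locus and the order is e – dw – n.
Crossovers in the e–dw interval produce the single-crossover classes dw e n and + + + (65 + 56 = 121) plus the double crossovers (22).
RF(e–dw) = (121 + 22) / 1034 = 143/1034 = 0.1383 → 13.8 map units.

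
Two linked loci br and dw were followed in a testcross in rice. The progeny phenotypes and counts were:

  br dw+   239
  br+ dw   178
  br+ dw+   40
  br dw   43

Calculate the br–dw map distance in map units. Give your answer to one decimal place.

16.6 map units

The two most frequent classes, br+ dw (178) and br dw+ (239), are the parental types, so the F1 was br+ dw / br dw+.
The recombinant classes are br+ dw+ and br dw: 40 + 43 = 83.
Recombination frequency = 83/500 = 0.1660 ≈ 16.6%, i.e. 16.6 map units.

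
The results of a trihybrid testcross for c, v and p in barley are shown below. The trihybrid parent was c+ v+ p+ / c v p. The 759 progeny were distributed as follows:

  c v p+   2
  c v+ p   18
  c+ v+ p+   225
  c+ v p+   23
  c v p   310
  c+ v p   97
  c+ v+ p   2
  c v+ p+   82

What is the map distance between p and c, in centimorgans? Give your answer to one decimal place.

24.1 centimorgans

The two rarest classes, c+ v+ p and c v p+, are the double crossovers. Comparing them with the parentals, only the p allele has switched, so p is the middle locus and the order is c – p – v.
Crossovers in the c–p interval produce the single-crossover classes c v+ p+ and c+ v p (82 + 97 = 179) plus the double crossovers (4).
RF(c–p) = (179 + 4) / 759 = 183/759 = 0.2411 → 24.1 centimorgans.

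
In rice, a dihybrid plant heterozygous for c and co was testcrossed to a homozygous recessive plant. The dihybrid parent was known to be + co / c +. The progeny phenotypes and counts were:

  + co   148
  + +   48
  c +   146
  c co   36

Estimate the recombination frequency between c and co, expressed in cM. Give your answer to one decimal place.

The recombinant classes are + + and c co: 48 + 36 = 84.
Recombination frequency = 84/378 = 0.2222 ≈ 22.2%, i.e. 22.2 cM.

22.2 cM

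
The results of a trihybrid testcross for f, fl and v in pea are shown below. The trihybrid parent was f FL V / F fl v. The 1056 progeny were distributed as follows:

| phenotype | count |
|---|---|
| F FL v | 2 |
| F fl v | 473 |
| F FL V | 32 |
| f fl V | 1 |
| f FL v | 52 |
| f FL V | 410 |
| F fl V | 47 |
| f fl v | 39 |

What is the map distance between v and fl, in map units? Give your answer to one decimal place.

The two rarest classes, f fl V and F FL v, are the double crossovers. Comparing them with the parentals, only the fl allele has switched, so fl is the middle locus and the order is v – fl – f.
Crossovers in the v–fl interval produce the single-crossover classes f FL v and F fl V (52 + 47 = 99) plus the double crossovers (3).
RF(v–fl) = (99 + 3) / 1056 = 102/1056 = 0.0966 → 9.7 map units.

9.7 map units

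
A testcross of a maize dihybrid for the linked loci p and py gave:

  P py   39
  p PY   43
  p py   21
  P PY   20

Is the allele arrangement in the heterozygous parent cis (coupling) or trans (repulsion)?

The two most frequent classes are P py (39) and p PY (43); these are the parental (non-recombinant) types.
So the F1 carried P py on one chromosome and p PY on the other — the recessive alleles are on opposite chromosomes (trans / repulsion).

trans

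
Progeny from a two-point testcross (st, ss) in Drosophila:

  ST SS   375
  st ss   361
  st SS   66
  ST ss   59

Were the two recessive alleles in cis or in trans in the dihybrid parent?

cis

The two most frequent classes are ST SS (375) and st ss (361); these are the parental (non-recombinant) types.
So the F1 carried ST SS on one chromosome and st ss on the other — the recessive alleles are on the same chromosome (cis / coupling).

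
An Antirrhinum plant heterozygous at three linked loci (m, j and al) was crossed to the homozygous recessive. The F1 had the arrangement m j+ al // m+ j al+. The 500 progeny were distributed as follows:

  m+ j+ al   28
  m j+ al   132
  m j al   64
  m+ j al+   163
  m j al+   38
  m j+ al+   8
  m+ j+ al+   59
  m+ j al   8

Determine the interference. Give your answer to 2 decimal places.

The two rarest classes, m j+ al+ and m+ j al, are the double crossovers. Comparing them with the parentals, only the al allele has switched, so al is the middle locus and the order is m – al – j.
m–al: (66 + 16)/500 = 0.1640; al–j: (123 + 16)/500 = 0.2780.
Expected DCO frequency = 0.1640 × 0.2780 ≈ 0.04559; observed = 16/500 ≈ 0.03200.
Coefficient of coincidence = 0.03200/0.04559 ≈ 0.70; interference = 1 − 0.70 = 0.30.

0.30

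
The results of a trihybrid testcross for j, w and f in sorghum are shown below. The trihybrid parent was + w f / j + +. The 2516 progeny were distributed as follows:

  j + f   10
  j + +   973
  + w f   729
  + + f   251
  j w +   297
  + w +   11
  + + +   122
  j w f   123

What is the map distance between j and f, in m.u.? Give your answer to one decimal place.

The two rarest classes, + w + and j + f, are the double crossovers. Comparing them with the parentals, only the f allele has switched, so f is the middle locus and the order is w – f – j.
Crossovers in the f–j interval produce the single-crossover classes j w f and + + + (123 + 122 = 245) plus the double crossovers (21).
RF(f–j) = (245 + 21) / 2516 = 266/2516 = 0.1057 → 10.6 m.u.

10.6 m.u.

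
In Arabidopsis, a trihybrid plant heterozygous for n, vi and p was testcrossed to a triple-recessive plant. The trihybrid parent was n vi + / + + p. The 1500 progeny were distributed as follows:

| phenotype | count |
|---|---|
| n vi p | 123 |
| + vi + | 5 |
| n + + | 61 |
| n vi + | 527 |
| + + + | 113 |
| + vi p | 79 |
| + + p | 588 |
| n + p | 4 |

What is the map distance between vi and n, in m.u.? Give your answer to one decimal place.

The two rarest classes, + vi + and n + p, are the double crossovers. Comparing them with the parentals, only the n allele has switched, so n is the middle locus and the order is p – n – vi.
Crossovers in the n–vi interval produce the single-crossover classes n + + and + vi p (61 + 79 = 140) plus the double crossovers (9).
RF(n–vi) = (140 + 9) / 1500 = 149/1500 = 0.0993 → 9.9 m.u.

9.9 m.u.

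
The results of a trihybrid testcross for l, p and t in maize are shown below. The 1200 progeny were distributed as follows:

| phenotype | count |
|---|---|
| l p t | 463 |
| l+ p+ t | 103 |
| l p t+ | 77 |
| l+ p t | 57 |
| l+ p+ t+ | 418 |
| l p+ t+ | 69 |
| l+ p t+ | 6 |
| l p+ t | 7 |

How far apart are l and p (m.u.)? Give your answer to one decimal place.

11.6 m.u.

The two most frequent reciprocal classes, l+ p+ t+ and l p t, are the parental types, so the F1 was l+ p+ t+ / l p t.
The two rarest classes, l+ p t+ and l p+ t, are the double crossovers. Comparing them with the parentals, only the p allele has switched, so p is the middle locus and the order is t – p – l.
Crossovers in the p–l interval produce the single-crossover classes l p+ t+ and l+ p t (69 + 57 = 126) plus the double crossovers (13).
RF(p–l) = (126 + 13) / 1200 = 139/1200 = 0.1158 → 11.6 m.u.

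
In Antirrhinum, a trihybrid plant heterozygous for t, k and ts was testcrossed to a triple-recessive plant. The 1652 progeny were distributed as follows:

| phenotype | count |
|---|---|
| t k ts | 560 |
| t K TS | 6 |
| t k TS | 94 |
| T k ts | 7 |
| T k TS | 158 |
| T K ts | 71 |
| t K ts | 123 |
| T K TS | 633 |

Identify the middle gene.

The two most frequent reciprocal classes, T K TS and t k ts, are the parental types, so the F1 was T K TS / t k ts.
The two rarest classes, t K TS and T k ts, are the double crossovers. Comparing them with the parentals, only the t allele has switched, so t is the middle locus and the order is k – t – ts.

t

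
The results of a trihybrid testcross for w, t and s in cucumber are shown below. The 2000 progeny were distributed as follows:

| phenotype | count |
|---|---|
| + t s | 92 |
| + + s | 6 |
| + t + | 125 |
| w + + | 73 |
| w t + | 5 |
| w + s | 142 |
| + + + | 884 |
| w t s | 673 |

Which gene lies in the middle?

s

The two most frequent reciprocal classes, + + + and w t s, are the parental types, so the F1 was + + + / w t s.
The two rarest classes, + + s and w t +, are the double crossovers. Comparing them with the parentals, only the s allele has switched, so s is the middle locus and the order is w – s – t.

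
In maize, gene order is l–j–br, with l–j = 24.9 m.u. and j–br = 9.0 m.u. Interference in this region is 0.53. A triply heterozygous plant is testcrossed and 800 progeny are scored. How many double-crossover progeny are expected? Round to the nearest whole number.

8

Map distances give recombination frequencies of 0.249 and 0.090 for the two intervals.
With interference 0.53 (so coincidence = 0.47), expected double-crossover frequency = 0.249 × 0.090 × 0.47 = 0.01053.
Expected number = 0.01053 × 800 = 8.43 ≈ 8.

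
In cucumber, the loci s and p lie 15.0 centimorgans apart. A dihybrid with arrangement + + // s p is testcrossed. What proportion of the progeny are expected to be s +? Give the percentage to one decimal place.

7.5%

A map distance of 15.0 centimorgans corresponds to a recombination frequency of 0.150.
The F1 is + + / s p, so s + is a recombinant gamete class with expected frequency r/2 = 0.150/2 = 0.0750.
That is 0.0750 = 7.5% of the progeny.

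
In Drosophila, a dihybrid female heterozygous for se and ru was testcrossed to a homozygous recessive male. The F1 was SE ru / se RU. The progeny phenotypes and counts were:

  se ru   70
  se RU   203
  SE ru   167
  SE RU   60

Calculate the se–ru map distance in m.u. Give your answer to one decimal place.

The recombinant classes are SE RU and se ru: 60 + 70 = 130.
Recombination frequency = 130/500 = 0.2600 ≈ 26.0%, i.e. 26.0 m.u.

26.0 m.u.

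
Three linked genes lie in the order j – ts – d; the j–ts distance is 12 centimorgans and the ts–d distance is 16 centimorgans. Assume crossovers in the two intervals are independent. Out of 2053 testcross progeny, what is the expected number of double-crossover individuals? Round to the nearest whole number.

Map distances give recombination frequencies of 0.120 and 0.160 for the two intervals.
With no interference, expected double-crossover frequency = 0.120 × 0.160 = 0.01920.
Expected number = 0.01920 × 2053 = 39.42 ≈ 39.

39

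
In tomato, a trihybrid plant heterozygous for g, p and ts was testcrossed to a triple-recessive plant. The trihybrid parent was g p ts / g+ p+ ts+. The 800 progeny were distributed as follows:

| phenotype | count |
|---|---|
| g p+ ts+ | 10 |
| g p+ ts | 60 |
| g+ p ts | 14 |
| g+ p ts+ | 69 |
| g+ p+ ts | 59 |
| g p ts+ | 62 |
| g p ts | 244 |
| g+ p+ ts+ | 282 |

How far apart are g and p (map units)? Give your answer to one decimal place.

19.1 map units

The two rarest classes, g+ p ts and g p+ ts+, are the double crossovers. Comparing them with the parentals, only the g allele has switched, so g is the middle locus and the order is ts – g – p.
Crossovers in the g–p interval produce the single-crossover classes g p+ ts and g+ p ts+ (60 + 69 = 129) plus the double crossovers (24).
RF(g–p) = (129 + 24) / 800 = 153/800 = 0.1913 → 19.1 map units.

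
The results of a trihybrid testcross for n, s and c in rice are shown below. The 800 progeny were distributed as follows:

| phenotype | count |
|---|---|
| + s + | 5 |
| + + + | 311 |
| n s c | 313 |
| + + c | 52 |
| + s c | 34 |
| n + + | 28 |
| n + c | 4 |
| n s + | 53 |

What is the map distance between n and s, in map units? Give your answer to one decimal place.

The two most frequent reciprocal classes, + + + and n s c, are the parental types, so the F1 was + + + / n s c.
The two rarest classes, + s + and n + c, are the double crossovers. Comparing them with the parentals, only the s allele has switched, so s is the middle locus and the order is c – s – n.
Crossovers in the s–n interval produce the single-crossover classes n + + and + s c (28 + 34 = 62) plus the double crossovers (9).
RF(s–n) = (62 + 9) / 800 = 71/800 = 0.0887 → 8.9 map units.

8.9 map units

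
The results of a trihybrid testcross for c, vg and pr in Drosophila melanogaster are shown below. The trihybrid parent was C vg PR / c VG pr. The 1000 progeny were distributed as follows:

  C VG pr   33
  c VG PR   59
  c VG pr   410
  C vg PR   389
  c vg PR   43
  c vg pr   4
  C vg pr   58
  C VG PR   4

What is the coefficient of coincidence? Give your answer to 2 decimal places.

The two rarest classes, C VG PR and c vg pr, are the double crossovers. Comparing them with the parentals, only the vg allele has switched, so vg is the middle locus and the order is pr – vg – c.
pr–vg: (117 + 8)/1000 = 0.1250; vg–c: (76 + 8)/1000 = 0.0840.
Expected DCO frequency = 0.1250 × 0.0840 ≈ 0.01050; observed = 8/1000 ≈ 0.00800.
Coefficient of coincidence = 0.00800/0.01050 ≈ 0.76.

0.76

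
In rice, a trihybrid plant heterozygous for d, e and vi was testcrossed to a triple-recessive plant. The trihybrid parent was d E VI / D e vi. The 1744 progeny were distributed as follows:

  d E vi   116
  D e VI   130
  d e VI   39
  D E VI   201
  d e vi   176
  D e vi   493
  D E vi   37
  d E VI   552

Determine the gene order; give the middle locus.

The two rarest classes, d e VI and D E vi, are the double crossovers. Comparing them with the parentals, only the e allele has switched, so e is the middle locus and the order is d – e – vi.

e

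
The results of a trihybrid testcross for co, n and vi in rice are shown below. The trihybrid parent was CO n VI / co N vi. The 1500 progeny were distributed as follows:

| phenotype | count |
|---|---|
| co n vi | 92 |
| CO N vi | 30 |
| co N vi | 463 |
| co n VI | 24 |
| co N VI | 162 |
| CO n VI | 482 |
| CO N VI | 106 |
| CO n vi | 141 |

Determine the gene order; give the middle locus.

co

The two rarest classes, co n VI and CO N vi, are the double crossovers. Comparing them with the parentals, only the co allele has switched, so co is the middle locus and the order is vi – co – n.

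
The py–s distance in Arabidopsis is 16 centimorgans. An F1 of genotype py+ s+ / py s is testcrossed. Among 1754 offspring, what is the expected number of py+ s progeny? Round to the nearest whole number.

140

A map distance of 16 centimorgans corresponds to a recombination frequency of 0.160.
The F1 is py+ s+ / py s, so py+ s is a recombinant gamete class with expected frequency r/2 = 0.160/2 = 0.0800.
Expected number = 0.0800 × 1754 = 140.32 ≈ 140.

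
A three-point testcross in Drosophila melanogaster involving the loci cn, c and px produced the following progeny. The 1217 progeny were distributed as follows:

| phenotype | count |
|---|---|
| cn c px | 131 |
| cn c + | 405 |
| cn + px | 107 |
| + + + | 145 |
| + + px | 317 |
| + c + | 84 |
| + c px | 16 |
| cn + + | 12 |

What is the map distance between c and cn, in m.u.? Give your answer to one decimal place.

The two most frequent reciprocal classes, cn c + and + + px, are the parental types, so the F1 was cn c + / + + px.
The two rarest classes, cn + + and + c px, are the double crossovers. Comparing them with the parentals, only the c allele has switched, so c is the middle locus and the order is px – c – cn.
Crossovers in the c–cn interval produce the single-crossover classes + c + and cn + px (84 + 107 = 191) plus the double crossovers (28).
RF(c–cn) = (191 + 28) / 1217 = 219/1217 = 0.1800 → 18.0 m.u.

18.0 m.u.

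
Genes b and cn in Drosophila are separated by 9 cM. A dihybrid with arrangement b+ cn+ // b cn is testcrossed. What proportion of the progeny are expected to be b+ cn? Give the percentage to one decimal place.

4.5%

A map distance of 9 cM corresponds to a recombination frequency of 0.090.
The F1 is b+ cn+ / b cn, so b+ cn is a recombinant gamete class with expected frequency r/2 = 0.090/2 = 0.0450.
That is 0.0450 = 4.5% of the progeny.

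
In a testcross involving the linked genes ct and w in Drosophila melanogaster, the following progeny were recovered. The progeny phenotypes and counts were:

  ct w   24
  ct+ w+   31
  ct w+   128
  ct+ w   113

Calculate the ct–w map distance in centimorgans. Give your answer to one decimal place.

The two most frequent classes, ct+ w (113) and ct w+ (128), are the parental types, so the F1 was ct+ w / ct w+.
The recombinant classes are ct+ w+ and ct w: 31 + 24 = 55.
Recombination frequency = 55/296 = 0.1858 ≈ 18.6%, i.e. 18.6 centimorgans.

18.6 centimorgans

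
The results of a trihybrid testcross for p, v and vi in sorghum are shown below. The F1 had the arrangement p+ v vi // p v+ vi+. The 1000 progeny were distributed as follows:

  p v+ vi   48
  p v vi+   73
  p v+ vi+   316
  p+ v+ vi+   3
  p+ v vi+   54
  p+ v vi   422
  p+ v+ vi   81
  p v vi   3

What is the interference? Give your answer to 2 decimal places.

The two rarest classes, p v vi and p+ v+ vi+, are the double crossovers. Comparing them with the parentals, only the p allele has switched, so p is the middle locus and the order is v – p – vi.
v–p: (154 + 6)/1000 = 0.1600; p–vi: (102 + 6)/1000 = 0.1080.
Expected DCO frequency = 0.1600 × 0.1080 ≈ 0.01728; observed = 6/1000 ≈ 0.00600.
Coefficient of coincidence = 0.00600/0.01728 ≈ 0.35; interference = 1 − 0.35 = 0.65.

0.65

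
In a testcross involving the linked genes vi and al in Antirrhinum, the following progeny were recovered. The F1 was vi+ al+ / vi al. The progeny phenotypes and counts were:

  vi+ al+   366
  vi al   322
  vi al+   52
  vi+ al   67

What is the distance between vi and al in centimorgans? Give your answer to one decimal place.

The recombinant classes are vi+ al and vi al+: 67 + 52 = 119.
Recombination frequency = 119/807 = 0.1475 ≈ 14.7%, i.e. 14.7 centimorgans.

14.7 centimorgans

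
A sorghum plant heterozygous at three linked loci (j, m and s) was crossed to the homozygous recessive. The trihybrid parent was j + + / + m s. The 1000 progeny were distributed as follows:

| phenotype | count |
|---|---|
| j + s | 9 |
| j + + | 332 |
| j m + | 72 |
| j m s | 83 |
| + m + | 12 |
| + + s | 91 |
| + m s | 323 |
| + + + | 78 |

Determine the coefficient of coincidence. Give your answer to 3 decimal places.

The two rarest classes, j + s and + m +, are the double crossovers. Comparing them with the parentals, only the s allele has switched, so s is the middle locus and the order is m – s – j.
m–s: (163 + 21)/1000 = 0.1840; s–j: (161 + 21)/1000 = 0.1820.
Expected DCO frequency = 0.1840 × 0.1820 ≈ 0.03349; observed = 21/1000 ≈ 0.02100.
Coefficient of coincidence = 0.02100/0.03349 ≈ 0.627.

0.627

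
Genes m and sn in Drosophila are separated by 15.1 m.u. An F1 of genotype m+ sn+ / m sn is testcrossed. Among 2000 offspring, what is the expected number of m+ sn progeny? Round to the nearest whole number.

151

A map distance of 15.1 m.u. corresponds to a recombination frequency of 0.151.
The F1 is m+ sn+ / m sn, so m+ sn is a recombinant gamete class with expected frequency r/2 = 0.151/2 = 0.0755.
Expected number = 0.0755 × 2000 = 151.00 ≈ 151.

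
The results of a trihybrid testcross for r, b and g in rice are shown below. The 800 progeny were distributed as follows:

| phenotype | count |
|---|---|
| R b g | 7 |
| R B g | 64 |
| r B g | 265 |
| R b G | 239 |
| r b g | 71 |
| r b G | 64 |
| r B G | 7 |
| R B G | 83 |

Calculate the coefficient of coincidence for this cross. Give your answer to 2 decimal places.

0.47

The two most frequent reciprocal classes, R b G and r B g, are the parental types, so the F1 was R b G / r B g.
The two rarest classes, R b g and r B G, are the double crossovers. Comparing them with the parentals, only the g allele has switched, so g is the middle locus and the order is b – g – r.
b–g: (154 + 14)/800 = 0.2100; g–r: (128 + 14)/800 = 0.1775.
Expected DCO frequency = 0.2100 × 0.1775 ≈ 0.03727; observed = 14/800 ≈ 0.01750.
Coefficient of coincidence = 0.01750/0.03727 ≈ 0.47.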